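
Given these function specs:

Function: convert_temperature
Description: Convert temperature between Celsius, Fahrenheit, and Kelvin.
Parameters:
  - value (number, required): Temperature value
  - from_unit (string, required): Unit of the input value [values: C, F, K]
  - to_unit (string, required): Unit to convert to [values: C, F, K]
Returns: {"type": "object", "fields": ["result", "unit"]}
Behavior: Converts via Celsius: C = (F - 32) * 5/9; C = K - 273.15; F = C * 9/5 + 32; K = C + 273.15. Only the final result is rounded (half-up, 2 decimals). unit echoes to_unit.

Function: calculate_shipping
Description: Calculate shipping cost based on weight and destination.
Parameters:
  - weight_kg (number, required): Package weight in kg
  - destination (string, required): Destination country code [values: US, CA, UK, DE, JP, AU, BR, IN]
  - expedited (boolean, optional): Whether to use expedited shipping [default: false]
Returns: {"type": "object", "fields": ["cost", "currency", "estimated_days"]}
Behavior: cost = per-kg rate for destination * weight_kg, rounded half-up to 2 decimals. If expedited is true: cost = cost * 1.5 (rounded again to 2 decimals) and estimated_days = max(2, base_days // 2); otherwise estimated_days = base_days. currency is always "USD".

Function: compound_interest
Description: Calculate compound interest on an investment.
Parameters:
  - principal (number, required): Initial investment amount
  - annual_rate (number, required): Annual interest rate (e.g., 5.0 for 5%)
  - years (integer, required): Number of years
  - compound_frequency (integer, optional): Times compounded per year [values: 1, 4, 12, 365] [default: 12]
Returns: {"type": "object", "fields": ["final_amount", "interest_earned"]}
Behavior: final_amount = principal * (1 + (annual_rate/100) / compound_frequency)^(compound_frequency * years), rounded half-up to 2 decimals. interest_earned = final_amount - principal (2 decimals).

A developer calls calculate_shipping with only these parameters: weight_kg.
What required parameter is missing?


Required parameters: weight_kg, destination
Provided: weight_kg
Missing: destination
destination


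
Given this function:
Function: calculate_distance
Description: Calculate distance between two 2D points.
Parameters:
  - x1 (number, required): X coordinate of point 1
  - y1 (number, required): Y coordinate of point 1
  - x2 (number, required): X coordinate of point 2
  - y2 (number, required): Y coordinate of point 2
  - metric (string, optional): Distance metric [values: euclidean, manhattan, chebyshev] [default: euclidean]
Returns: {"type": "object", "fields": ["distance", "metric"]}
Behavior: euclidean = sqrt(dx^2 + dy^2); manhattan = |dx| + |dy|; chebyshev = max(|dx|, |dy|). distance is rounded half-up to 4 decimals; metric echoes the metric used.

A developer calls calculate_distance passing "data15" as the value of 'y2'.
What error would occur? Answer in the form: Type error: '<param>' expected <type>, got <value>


Spec: 'y2' is declared as number; "data15" is a string.
Type error: 'y2' expected number, got "data15"


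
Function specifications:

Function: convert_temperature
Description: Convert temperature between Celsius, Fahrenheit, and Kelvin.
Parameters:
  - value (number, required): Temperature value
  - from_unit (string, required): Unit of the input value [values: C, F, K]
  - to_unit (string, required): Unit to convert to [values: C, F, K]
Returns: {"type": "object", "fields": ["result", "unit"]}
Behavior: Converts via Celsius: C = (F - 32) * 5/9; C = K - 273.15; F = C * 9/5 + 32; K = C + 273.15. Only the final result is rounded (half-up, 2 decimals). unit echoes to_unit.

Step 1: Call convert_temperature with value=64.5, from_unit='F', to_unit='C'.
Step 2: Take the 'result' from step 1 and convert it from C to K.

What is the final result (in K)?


Step 1: convert_temperature(value=64.5, from_unit=F, to_unit=C)
  To C: (64.5 - 32) * 5/9 = 18.055556
  Target is C: 18.055556
  Round to 2 decimals: 18.06
  -> result = 18.06 C
Step 2: convert_temperature(value=18.06, from_unit=C, to_unit=K)
  Input already in C: 18.06
  To K: 18.06 + 273.15 = 291.21
  Round to 2 decimals: 291.21
  -> result = 291.21 K
291.21 K


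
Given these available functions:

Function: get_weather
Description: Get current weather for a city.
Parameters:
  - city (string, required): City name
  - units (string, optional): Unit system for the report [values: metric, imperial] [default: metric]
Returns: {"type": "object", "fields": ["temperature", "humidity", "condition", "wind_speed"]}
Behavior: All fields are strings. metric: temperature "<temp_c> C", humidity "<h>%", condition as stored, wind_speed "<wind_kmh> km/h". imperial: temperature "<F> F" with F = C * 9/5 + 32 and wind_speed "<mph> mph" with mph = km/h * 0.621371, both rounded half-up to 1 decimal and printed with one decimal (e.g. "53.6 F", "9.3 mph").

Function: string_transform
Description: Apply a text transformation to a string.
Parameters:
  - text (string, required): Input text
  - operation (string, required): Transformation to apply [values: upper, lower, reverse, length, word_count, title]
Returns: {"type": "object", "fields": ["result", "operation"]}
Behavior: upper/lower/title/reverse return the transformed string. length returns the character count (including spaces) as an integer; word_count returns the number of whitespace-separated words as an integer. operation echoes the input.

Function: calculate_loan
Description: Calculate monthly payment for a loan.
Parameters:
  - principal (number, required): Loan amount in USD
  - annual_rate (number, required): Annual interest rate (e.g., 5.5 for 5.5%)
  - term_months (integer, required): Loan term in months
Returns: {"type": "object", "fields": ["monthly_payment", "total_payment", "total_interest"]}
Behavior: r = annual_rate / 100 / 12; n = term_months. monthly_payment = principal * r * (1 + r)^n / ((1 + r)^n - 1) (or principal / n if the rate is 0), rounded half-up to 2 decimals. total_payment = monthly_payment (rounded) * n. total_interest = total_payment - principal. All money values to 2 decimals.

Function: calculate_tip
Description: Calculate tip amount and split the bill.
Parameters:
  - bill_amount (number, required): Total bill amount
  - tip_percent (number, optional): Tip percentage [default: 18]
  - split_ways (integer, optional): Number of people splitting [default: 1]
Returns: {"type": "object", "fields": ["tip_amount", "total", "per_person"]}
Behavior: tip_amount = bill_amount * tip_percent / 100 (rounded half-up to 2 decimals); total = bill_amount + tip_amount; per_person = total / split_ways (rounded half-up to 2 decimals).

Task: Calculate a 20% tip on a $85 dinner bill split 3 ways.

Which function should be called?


The task needs a function whose description is: Calculate tip amount and split the bill.
calculate_tip


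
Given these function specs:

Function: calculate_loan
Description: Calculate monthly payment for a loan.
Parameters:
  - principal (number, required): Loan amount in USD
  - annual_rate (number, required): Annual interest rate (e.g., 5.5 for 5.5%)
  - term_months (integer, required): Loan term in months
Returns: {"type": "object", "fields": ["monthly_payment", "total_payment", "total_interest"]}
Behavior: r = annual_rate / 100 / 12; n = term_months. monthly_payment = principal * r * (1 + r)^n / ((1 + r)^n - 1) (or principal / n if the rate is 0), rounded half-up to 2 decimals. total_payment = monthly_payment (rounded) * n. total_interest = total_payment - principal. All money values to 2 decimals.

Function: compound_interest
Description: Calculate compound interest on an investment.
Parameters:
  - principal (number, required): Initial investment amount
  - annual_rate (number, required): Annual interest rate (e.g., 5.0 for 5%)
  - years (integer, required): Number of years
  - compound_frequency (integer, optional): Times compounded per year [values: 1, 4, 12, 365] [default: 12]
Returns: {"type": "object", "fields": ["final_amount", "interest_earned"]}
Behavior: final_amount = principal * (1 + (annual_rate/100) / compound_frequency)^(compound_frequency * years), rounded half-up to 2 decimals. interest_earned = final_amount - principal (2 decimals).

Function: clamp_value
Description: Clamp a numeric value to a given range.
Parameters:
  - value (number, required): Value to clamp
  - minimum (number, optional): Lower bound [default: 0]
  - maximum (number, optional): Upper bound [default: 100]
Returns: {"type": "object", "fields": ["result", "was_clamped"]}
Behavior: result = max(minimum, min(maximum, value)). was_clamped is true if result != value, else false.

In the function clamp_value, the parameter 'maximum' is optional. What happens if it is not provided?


The clamp_value spec declares:
  - maximum (number, optional): Upper bound [default: 100]
It defaults to 100


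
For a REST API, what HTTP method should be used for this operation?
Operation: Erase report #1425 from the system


GET = read, POST = create, PUT = update/replace, DELETE = remove
This operation is a removal.
DELETE


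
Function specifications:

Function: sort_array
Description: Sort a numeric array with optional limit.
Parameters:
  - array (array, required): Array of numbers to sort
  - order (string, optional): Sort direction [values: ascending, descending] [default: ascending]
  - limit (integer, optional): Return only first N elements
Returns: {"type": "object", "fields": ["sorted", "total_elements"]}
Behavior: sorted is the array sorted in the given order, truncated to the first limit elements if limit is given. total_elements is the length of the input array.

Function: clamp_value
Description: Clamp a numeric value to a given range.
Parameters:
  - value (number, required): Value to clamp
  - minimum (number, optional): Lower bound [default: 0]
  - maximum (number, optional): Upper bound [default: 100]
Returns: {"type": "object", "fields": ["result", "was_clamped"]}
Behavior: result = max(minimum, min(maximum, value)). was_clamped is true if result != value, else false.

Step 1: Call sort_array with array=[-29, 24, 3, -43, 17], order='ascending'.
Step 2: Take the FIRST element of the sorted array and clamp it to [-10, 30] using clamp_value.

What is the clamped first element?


Step 1: sort_array(order=ascending)
  sorted: [-43, -29, 3, 17, 24]
  -> first element = -43
Step 2: clamp_value(value=-43, minimum=-10, maximum=30)
  result = max(-10, min(30, -43)) = max(-10, -43) = -10
  was_clamped = (-10 != -43) = true
  -> result = -10
-10


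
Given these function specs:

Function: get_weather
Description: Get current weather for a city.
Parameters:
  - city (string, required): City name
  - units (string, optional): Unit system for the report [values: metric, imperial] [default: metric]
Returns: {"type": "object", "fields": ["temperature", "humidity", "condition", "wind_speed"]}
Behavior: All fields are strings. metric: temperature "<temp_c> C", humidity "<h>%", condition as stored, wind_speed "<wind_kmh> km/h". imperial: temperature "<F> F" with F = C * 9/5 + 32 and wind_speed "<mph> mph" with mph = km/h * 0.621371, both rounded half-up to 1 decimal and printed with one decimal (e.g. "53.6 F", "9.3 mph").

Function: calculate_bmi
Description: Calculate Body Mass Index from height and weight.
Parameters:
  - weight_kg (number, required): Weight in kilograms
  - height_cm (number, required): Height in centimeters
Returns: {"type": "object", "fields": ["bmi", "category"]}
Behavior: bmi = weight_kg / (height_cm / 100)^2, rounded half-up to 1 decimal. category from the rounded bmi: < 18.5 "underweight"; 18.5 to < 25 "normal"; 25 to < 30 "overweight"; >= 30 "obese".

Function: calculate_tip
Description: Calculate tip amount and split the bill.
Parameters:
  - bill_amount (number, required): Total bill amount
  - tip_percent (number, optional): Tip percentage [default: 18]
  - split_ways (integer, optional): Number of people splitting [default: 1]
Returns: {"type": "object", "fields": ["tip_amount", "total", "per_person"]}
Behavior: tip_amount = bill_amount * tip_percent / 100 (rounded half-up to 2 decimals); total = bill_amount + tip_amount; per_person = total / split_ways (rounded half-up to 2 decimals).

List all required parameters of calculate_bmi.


Parameters of calculate_bmi and their required/optional flag:
  weight_kg: required
  height_cm: required
height_cm, weight_kg


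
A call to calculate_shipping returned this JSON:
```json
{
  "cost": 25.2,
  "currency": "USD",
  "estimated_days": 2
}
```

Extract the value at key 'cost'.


25.2


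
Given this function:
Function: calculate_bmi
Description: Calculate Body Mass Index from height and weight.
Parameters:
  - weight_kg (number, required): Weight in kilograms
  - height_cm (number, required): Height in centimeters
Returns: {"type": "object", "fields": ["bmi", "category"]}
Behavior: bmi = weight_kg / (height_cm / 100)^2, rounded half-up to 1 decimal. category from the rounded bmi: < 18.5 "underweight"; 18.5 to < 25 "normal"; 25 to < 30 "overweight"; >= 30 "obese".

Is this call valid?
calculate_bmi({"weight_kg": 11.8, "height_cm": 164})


Checking all required parameters present and types match... All valid.
Valid


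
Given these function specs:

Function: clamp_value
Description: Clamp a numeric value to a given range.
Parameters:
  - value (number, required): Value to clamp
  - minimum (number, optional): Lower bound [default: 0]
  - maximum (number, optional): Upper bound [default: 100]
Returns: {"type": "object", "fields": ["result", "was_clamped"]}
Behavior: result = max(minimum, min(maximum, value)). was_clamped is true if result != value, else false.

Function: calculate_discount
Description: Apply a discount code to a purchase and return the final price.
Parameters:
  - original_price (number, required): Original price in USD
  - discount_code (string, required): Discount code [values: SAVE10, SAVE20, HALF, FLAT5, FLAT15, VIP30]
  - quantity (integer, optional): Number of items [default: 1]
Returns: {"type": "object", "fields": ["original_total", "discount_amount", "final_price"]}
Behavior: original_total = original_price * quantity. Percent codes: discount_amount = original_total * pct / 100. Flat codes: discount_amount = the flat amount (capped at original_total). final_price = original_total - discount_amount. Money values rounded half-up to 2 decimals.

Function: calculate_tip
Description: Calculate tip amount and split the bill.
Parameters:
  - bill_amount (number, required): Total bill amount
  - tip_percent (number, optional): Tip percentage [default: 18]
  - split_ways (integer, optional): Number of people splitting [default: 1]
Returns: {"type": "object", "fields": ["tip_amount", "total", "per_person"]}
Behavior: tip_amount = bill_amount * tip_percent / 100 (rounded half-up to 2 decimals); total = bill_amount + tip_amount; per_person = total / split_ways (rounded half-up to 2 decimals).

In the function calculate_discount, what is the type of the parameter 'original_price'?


The calculate_discount spec declares:
  - original_price (number, required): Original price in USD
Type:
number


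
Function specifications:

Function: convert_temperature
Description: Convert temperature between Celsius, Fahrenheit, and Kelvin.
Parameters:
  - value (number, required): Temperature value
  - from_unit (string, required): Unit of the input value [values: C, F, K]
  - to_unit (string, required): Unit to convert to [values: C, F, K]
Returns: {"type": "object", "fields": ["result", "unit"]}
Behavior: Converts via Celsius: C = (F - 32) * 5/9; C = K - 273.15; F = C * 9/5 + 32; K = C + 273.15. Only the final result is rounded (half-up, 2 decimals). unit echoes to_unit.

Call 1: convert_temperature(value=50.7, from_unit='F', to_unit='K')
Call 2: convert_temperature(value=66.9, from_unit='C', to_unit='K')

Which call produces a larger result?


Call 1:
  To C: (50.7 - 32) * 5/9 = 10.388889
  To K: 10.388889 + 273.15 = 283.538889
  Round to 2 decimals: 283.54
  -> 283.54 K
Call 2:
  Input already in C: 66.9
  To K: 66.9 + 273.15 = 340.05
  Round to 2 decimals: 340.05
  -> 340.05 K
Call 2 (340.05 K)


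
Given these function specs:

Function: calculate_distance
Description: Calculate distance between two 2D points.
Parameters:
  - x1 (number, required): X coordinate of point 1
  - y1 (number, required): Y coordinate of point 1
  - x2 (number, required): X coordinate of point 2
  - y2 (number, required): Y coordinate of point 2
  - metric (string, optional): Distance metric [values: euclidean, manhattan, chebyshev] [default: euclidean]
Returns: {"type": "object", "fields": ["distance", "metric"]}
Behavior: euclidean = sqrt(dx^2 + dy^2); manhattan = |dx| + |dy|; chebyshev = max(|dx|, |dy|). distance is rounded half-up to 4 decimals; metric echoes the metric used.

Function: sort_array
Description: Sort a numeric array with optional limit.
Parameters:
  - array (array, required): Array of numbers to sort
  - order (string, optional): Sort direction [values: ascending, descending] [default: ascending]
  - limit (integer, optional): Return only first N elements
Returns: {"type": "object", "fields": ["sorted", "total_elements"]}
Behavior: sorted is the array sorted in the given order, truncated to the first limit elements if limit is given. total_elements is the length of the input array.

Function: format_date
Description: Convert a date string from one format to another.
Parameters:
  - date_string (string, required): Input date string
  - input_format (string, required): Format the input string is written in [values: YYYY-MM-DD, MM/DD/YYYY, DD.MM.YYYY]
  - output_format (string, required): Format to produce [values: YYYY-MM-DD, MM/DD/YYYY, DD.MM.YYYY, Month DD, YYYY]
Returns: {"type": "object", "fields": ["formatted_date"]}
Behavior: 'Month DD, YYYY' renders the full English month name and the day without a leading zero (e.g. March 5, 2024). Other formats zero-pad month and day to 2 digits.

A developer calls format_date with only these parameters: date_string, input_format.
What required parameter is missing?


Required parameters: date_string, input_format, output_format
Provided: date_string, input_format
Missing: output_format
output_format


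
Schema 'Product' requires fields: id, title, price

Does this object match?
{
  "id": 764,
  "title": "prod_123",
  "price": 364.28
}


Checking required fields... All present.
Valid - all required fields present


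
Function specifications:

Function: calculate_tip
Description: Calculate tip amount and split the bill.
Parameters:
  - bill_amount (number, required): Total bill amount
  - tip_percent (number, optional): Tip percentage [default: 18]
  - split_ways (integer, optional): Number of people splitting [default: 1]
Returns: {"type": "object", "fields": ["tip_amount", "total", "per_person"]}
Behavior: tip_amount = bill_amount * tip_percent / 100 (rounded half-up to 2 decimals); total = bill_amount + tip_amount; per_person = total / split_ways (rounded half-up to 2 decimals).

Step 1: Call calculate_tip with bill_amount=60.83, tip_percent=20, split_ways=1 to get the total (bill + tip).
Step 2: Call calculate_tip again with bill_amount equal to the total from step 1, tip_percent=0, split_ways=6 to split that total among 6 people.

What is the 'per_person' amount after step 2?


Step 1: calculate_tip(bill_amount=60.83, tip_percent=20, split_ways=1)
  tip_amount = 60.83 * 20/100 = 12.166 -> 12.17
  total = 60.83 + 12.17 = 73.00
  per_person = 73.00 / 1 = 73 -> 73.00
  -> total = 73.00
Step 2: calculate_tip(bill_amount=73.0, tip_percent=0, split_ways=6)
  tip_amount = 73.0 * 0/100 = 0 -> 0.00
  total = 73.0 + 0.00 = 73.00
  per_person = 73.00 / 6 = 12.166667 -> 12.17
  -> per_person = 12.17
$12.17


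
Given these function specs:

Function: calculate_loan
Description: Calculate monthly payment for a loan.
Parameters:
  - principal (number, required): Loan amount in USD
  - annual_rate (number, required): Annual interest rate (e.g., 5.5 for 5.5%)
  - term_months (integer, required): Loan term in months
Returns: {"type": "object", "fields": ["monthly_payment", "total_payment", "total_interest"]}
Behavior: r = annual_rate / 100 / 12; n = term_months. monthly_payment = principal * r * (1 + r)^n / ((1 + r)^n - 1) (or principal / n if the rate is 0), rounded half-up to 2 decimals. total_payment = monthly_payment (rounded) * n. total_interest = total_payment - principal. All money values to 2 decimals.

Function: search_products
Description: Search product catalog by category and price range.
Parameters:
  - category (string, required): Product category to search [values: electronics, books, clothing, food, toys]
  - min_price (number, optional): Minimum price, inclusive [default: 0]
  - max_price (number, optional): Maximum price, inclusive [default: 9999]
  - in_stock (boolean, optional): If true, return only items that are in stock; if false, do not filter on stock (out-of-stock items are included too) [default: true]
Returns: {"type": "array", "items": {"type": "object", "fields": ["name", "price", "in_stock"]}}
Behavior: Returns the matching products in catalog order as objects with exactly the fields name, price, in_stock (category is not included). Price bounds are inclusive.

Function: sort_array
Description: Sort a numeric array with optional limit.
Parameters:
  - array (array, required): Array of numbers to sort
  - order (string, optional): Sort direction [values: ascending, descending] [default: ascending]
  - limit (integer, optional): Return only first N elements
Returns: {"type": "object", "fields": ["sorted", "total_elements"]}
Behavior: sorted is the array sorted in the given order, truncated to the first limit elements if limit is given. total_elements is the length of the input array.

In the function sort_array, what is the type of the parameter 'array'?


The sort_array spec declares:
  - array (array, required): Array of numbers to sort
Type:
array


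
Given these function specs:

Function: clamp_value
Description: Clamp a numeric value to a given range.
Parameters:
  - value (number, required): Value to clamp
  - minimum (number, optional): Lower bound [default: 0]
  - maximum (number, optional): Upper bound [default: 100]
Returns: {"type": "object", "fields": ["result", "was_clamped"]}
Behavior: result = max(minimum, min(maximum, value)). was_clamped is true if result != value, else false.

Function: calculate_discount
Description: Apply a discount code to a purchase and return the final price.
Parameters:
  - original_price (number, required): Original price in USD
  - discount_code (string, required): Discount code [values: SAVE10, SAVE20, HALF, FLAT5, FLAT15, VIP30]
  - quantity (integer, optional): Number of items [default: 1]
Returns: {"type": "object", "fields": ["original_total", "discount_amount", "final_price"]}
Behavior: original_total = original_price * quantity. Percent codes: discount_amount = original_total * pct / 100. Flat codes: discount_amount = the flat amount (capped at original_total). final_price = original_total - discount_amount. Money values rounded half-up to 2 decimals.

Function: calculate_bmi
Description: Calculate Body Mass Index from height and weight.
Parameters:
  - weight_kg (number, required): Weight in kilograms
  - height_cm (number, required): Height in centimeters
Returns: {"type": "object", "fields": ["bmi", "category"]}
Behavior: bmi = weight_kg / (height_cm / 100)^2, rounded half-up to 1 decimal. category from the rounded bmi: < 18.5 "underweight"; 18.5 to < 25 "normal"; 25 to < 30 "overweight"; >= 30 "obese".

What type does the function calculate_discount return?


The calculate_discount spec declares Returns: {"type": "object", "fields": ["original_total", "discount_amount", "final_price"]}
Type:
object


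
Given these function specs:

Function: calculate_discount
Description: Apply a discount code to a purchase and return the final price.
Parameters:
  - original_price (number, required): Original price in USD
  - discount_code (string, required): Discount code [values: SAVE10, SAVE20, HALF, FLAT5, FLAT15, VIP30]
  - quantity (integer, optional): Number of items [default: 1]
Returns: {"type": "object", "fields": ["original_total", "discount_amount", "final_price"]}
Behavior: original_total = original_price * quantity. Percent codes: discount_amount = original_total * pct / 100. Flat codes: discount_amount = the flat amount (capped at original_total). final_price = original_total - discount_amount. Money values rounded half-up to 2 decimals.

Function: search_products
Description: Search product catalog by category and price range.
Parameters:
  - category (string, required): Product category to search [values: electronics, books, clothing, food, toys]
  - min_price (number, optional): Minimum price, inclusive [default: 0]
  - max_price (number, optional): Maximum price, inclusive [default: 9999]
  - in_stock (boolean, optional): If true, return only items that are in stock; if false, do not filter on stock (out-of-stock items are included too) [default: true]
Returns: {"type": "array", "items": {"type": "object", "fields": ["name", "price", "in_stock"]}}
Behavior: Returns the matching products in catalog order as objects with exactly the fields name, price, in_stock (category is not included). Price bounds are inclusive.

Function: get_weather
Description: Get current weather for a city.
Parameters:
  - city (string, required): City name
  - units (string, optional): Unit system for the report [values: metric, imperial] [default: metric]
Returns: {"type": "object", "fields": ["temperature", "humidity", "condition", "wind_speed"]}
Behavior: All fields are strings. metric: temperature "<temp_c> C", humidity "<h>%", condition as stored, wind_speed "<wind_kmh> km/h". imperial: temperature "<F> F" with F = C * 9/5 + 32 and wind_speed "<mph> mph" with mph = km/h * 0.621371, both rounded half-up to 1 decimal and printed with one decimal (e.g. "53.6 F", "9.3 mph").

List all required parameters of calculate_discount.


Parameters of calculate_discount and their required/optional flag:
  original_price: required
  discount_code: required
  quantity: optional
discount_code, original_price


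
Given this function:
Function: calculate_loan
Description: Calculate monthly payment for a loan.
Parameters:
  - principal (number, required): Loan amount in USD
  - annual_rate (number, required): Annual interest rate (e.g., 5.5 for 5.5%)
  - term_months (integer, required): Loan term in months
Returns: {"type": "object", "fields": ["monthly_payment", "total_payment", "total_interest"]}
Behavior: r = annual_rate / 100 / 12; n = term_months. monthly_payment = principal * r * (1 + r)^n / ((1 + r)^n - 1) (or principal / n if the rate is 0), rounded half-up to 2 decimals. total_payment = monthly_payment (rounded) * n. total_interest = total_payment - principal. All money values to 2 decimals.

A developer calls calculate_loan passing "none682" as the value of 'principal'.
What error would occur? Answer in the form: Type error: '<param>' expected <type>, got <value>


Spec: 'principal' is declared as number; "none682" is a string.
Type error: 'principal' expected number, got "none682"


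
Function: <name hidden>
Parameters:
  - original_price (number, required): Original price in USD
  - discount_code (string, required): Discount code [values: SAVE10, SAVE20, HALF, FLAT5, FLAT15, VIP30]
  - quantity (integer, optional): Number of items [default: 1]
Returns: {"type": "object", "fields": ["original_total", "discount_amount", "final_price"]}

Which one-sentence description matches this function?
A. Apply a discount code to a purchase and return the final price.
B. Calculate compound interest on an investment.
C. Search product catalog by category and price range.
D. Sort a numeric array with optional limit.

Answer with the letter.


Parameters original_price, discount_code, quantity and return ["original_total", "discount_amount", "final_price"] fit: Apply a discount code to a purchase and return the final price.
A


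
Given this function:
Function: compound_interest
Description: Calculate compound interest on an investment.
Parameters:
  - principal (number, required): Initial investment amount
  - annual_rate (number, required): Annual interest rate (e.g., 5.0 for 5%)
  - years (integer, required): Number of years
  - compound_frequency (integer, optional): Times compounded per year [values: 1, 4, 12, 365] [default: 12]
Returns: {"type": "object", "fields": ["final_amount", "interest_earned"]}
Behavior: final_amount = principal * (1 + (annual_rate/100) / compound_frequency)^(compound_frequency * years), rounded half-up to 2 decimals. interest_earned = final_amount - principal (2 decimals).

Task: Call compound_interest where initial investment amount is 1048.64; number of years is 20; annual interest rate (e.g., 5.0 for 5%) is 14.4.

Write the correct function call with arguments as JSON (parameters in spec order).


Mapping each described value to its parameter name:
  'Initial investment amount' -> principal = 1048.64
  'Number of years' -> years = 20
  'Annual interest rate (e.g., 5.0 for 5%)' -> annual_rate = 14.4
compound_interest({"principal": 1048.64, "annual_rate": 14.4, "years": 20})


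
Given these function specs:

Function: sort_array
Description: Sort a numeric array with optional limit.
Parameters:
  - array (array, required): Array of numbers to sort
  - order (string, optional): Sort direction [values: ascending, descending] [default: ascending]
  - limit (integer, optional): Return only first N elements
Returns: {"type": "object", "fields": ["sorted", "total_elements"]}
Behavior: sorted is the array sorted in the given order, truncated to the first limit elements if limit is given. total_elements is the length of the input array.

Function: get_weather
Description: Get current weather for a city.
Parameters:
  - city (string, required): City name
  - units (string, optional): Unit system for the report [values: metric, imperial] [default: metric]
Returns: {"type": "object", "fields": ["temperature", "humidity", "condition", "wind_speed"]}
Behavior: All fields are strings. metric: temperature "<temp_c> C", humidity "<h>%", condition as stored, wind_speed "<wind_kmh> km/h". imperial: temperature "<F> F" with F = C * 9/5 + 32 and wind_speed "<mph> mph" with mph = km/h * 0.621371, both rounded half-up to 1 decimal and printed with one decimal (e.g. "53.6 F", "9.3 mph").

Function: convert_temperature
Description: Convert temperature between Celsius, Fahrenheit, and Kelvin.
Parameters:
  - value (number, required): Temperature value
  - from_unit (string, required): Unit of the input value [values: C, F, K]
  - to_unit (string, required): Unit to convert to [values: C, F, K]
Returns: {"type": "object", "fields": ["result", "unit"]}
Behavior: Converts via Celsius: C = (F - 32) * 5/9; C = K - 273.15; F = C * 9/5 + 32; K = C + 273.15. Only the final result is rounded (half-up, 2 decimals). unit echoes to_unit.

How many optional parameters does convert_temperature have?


Parameters of convert_temperature: value (required), from_unit (required), to_unit (required)
Optional count:
0


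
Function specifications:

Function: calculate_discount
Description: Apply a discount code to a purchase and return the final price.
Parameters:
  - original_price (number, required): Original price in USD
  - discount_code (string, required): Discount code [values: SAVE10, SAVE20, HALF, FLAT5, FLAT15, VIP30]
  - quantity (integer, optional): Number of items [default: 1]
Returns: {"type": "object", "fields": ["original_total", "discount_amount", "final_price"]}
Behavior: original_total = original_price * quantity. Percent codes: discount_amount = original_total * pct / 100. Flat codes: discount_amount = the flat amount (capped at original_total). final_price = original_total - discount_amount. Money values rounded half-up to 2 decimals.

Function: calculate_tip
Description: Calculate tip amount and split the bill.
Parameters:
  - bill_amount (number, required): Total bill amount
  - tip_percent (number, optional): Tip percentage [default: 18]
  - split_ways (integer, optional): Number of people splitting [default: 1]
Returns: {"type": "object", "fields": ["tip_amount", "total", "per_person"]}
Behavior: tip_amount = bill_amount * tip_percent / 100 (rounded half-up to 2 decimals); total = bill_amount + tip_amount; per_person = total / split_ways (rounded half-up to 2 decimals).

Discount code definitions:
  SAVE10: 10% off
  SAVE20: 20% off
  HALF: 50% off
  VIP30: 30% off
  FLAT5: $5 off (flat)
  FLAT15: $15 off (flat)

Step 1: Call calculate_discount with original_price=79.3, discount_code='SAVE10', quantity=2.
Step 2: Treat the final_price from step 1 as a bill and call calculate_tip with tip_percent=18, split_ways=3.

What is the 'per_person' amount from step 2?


Step 1: calculate_discount(original_price=79.3, discount_code=SAVE10, quantity=2)
  original_total = 79.3 * 2 = 158.60
  SAVE10 = 10% off: discount_amount = 158.60 * 10/100 = 15.86 -> 15.86
  final_price = 158.60 - 15.86 = 142.74
  -> final_price = 142.74
Step 2: calculate_tip(bill_amount=142.74, tip_percent=18, split_ways=3)
  tip_amount = 142.74 * 18/100 = 25.6932 -> 25.69
  total = 142.74 + 25.69 = 168.43
  per_person = 168.43 / 3 = 56.143333 -> 56.14
  -> per_person = 56.14
$56.14


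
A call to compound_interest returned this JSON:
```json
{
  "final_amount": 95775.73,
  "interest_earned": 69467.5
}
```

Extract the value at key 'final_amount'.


95775.73


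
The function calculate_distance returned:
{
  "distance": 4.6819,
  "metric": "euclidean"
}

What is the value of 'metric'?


euclidean


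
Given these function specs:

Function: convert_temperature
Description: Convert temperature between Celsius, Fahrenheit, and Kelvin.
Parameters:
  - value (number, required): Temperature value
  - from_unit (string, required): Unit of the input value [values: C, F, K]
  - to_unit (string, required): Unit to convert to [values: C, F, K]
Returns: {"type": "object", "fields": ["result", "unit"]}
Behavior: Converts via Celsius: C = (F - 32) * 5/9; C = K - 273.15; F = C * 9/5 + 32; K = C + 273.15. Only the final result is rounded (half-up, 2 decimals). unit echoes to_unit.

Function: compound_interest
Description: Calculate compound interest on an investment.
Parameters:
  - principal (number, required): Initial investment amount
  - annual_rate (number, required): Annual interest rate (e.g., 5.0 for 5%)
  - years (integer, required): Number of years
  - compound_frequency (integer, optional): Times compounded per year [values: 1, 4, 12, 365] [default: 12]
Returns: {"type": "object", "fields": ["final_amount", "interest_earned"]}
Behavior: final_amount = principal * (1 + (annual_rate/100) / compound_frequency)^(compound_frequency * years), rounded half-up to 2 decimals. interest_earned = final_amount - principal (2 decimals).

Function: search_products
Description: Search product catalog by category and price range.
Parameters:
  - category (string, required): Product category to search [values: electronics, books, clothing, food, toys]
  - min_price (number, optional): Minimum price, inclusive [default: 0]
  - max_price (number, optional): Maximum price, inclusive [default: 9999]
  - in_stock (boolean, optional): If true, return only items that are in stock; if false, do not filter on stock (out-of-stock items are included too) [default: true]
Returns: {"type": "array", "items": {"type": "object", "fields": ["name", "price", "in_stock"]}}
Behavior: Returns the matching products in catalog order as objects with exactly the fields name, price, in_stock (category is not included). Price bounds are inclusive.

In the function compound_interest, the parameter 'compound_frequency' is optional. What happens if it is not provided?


The compound_interest spec declares:
  - compound_frequency (integer, optional): Times compounded per year [values: 1, 4, 12, 365] [default: 12]
It defaults to 12


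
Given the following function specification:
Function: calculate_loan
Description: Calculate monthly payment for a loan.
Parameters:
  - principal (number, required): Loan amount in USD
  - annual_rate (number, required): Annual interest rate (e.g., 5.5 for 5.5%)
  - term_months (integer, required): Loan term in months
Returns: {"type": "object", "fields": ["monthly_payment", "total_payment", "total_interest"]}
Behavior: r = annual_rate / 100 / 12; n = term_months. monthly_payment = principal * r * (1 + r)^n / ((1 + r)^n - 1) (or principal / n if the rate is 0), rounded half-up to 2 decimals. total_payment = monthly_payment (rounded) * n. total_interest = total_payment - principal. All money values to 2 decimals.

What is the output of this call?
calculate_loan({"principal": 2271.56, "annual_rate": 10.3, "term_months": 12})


r = 10.3 / 100 / 12 = 0.008583333333 (keep full precision)
(1 + r)^12 = 1.1080043
monthly_payment = 2271.56 * 0.008583333333 * 1.1080043 / (1.1080043 - 1) = 200.023297 -> 200.02
total_payment = 200.02 * 12 = 2400.24
total_interest = 2400.24 - 2271.56 = 128.68
Output:
{"monthly_payment": 200.02, "total_payment": 2400.24, "total_interest": 128.68}


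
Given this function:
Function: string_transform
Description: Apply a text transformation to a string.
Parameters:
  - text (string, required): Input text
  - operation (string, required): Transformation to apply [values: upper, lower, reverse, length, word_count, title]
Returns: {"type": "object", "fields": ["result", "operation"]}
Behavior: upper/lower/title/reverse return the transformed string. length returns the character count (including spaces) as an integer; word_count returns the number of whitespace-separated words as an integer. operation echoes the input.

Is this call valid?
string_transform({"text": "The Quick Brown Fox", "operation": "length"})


Checking all required parameters present and types match... All valid.
Valid


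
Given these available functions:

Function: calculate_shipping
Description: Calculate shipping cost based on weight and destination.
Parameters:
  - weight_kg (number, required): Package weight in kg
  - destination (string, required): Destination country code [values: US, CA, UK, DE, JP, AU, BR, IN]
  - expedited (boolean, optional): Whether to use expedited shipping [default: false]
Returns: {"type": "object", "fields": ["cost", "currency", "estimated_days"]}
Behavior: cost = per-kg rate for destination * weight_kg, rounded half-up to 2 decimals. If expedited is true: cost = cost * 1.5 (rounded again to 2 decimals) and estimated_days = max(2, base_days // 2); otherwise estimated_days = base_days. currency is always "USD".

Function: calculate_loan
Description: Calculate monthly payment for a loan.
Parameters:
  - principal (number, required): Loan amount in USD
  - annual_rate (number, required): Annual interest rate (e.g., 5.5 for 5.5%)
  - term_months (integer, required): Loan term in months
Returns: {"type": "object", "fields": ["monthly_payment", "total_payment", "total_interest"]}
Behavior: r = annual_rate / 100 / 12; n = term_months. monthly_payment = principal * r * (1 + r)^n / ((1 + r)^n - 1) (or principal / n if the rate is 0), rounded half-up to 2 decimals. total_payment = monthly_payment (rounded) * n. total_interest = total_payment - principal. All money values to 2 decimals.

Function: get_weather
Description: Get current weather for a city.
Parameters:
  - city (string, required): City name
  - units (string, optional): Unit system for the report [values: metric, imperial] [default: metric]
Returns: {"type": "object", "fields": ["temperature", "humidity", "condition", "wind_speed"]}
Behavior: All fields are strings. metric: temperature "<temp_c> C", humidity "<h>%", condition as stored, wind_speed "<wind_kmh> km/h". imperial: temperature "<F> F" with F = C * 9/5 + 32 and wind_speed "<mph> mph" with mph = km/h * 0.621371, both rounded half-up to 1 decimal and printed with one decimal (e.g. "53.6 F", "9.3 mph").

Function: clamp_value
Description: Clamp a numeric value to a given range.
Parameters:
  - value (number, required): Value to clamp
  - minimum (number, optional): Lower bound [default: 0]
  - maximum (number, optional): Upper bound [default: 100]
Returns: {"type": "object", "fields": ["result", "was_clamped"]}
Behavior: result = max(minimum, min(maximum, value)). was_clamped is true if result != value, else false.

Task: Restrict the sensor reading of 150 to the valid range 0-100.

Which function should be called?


The task needs a function whose description is: Clamp a numeric value to a given range.
clamp_value
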